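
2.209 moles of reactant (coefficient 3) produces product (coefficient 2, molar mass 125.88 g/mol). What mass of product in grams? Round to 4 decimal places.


Use the coefficient ratio to convert reactant moles to product moles, then multiply by the product's molar mass.
moles_P = moles_R * (coeff_P / coeff_R) = 2.209 * (2/3) = 1.472667
mass_P = moles_P * M_P = 1.472667 * 125.88
mass_P = 185.37932196 g, rounded to 4 dp:

185.3793 g


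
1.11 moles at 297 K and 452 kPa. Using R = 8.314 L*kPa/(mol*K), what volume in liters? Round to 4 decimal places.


PV = nRT, solve for V = nRT / P.
nRT = 1.11 * 8.314 * 297 = 2740.8764
V = 2740.8764 / 452
V = 6.06388584 L, rounded to 4 dp:

6.0639 L


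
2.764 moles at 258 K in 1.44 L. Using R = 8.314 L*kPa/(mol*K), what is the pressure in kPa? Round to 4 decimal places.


PV = nRT, solve for P = nRT / V.
nRT = 2.764 * 8.314 * 258 = 5928.8132
P = 5928.8132 / 1.44
P = 4117.23138889 kPa, rounded to 4 dp:

4117.2314 kPa


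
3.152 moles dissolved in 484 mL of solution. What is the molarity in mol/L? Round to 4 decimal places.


Convert volume to liters: V_L = V_mL / 1000.
V_L = 484 / 1000 = 0.484 L
M = n / V_L = 3.152 / 0.484
M = 6.51239669 mol/L, rounded to 4 dp:

6.5124 mol/L


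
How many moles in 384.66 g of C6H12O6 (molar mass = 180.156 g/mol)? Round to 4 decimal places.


n = mass / M
n = 384.66 / 180.156
n = 2.13514954 mol, rounded to 4 dp:

2.1351 mol


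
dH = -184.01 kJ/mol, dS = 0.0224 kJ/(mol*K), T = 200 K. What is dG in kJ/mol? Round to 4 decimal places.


Gibbs: dG = dH - T*dS (consistent units, dS already in kJ/(mol*K)).
T*dS = 200 * 0.0224 = 4.48
dG = -184.01 - (4.48)
dG = -188.49 kJ/mol, rounded to 4 dp:

-188.4900 kJ/mol


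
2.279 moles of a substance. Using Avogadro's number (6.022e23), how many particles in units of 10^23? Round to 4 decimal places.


N = n * NA, then divide by 1e23 for the requested units.
N / 1e23 = n * 6.022
N / 1e23 = 2.279 * 6.022
N / 1e23 = 13.724138, rounded to 4 dp:

13.7241


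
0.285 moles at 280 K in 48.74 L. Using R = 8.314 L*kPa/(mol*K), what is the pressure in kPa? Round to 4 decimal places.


PV = nRT, solve for P = nRT / V.
nRT = 0.285 * 8.314 * 280 = 663.4572
P = 663.4572 / 48.74
P = 13.6121707 kPa, rounded to 4 dp:

13.6122 kPa


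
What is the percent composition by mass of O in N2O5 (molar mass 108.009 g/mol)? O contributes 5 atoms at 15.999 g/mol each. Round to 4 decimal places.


pct = 100 * (n_elem * M_elem) / M_total
mass_contribution = 5 * 15.999 = 79.995 g/mol
pct = 100 * 79.995 / 108.009
pct = 74.06327251 %, rounded to 4 dp:

74.0633 %


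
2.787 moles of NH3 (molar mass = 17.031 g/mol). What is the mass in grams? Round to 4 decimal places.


mass = n * M
mass = 2.787 * 17.031
mass = 47.465397 g, rounded to 4 dp:

47.4654 g


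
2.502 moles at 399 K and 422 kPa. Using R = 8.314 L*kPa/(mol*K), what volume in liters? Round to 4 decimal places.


PV = nRT, solve for V = nRT / P.
nRT = 2.502 * 8.314 * 399 = 8299.8496
V = 8299.8496 / 422
V = 19.66789005 L, rounded to 4 dp:

19.6679 L


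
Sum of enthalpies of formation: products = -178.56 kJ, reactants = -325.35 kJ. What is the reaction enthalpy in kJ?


dH_rxn = sum(dH_f products) - sum(dH_f reactants)
dH_rxn = -178.56 - (-325.35)
dH_rxn = 146.79 kJ:

146.79 kJ


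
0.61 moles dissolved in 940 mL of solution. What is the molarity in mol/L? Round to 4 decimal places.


Convert volume to liters: V_L = V_mL / 1000.
V_L = 940 / 1000 = 0.94 L
M = n / V_L = 0.61 / 0.94
M = 0.64893617 mol/L, rounded to 4 dp:

0.6489 mol/L


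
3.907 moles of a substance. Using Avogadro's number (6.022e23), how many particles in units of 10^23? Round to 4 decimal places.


N = n * NA, then divide by 1e23 for the requested units.
N / 1e23 = n * 6.022
N / 1e23 = 3.907 * 6.022
N / 1e23 = 23.527954, rounded to 4 dp:

23.5280


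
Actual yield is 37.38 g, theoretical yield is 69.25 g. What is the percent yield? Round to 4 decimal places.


% yield = 100 * actual / theoretical
% yield = 100 * 37.38 / 69.25
% yield = 53.97833935 %, rounded to 4 dp:

53.9783 %


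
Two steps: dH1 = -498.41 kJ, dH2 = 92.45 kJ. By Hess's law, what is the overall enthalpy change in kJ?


Hess's law: enthalpy is a state function, so add the step enthalpies.
dH_total = dH1 + dH2 = -498.41 + (92.45)
dH_total = -405.96 kJ:

-405.96 kJ


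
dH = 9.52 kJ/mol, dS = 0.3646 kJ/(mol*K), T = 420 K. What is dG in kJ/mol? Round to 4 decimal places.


Gibbs: dG = dH - T*dS (consistent units, dS already in kJ/(mol*K)).
T*dS = 420 * 0.3646 = 153.132
dG = 9.52 - (153.132)
dG = -143.612 kJ/mol, rounded to 4 dp:

-143.6120 kJ/mol


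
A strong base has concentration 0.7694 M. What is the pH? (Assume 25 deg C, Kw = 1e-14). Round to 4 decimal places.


A strong base dissociates completely, so [OH-] equals the given concentration.
pOH = -log10([OH-]) = -log10(0.7694) = 0.113848
pH = 14 - pOH = 14 - 0.113848
pH = 13.886152, rounded to 4 dp:

13.8862


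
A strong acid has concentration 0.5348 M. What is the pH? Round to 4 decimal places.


A strong acid dissociates completely, so [H+] equals the given concentration.
pH = -log10([H+]) = -log10(0.5348)
pH = 0.2718086, rounded to 4 dp:

0.2718


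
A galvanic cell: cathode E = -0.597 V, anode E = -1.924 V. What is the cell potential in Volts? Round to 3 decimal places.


Standard cell potential: E_cell = E_cathode - E_anode.
E_cell = -0.597 - (-1.924)
E_cell = 1.327 V, rounded to 3 dp:

1.327 V


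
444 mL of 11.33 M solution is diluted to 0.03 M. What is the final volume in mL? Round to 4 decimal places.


Dilution: M1*V1 = M2*V2, solve for V2.
V2 = M1*V1 / M2
V2 = 11.33 * 444 / 0.03
V2 = 5030.52 / 0.03
V2 = 167684.0 mL, rounded to 4 dp:

167684.0000 mL


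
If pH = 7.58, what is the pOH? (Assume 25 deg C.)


At 25 deg C, pH + pOH = 14.
pOH = 14 - pH = 14 - 7.58
pOH = 6.42:

6.42


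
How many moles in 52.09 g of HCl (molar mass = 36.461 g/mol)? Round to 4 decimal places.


n = mass / M
n = 52.09 / 36.461
n = 1.42864979 mol, rounded to 4 dp:

1.4286 mol


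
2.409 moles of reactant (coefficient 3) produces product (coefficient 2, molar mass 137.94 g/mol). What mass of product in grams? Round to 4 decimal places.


Use the coefficient ratio to convert reactant moles to product moles, then multiply by the product's molar mass.
moles_P = moles_R * (coeff_P / coeff_R) = 2.409 * (2/3) = 1.606
mass_P = moles_P * M_P = 1.606 * 137.94
mass_P = 221.53164 g, rounded to 4 dp:

221.5316 g


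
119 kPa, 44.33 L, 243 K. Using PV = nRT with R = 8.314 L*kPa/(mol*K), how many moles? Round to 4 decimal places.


PV = nRT, solve for n = PV / (RT).
PV = 119 * 44.33 = 5275.27
RT = 8.314 * 243 = 2020.302
n = 5275.27 / 2020.302
n = 2.61112943 mol, rounded to 4 dp:

2.6111 mol


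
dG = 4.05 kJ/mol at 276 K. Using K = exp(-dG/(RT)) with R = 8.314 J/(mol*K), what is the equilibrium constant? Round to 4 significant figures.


dG is in kJ/mol; multiply by 1000 to match R in J/(mol*K).
RT = 8.314 * 276 = 2294.664 J/mol
exponent = -dG*1000 / (RT) = -(4.05*1000) / 2294.664 = -1.76496428
K = exp(-1.76496428)
K = 0.1711929, rounded to 4 significant figures:

0.1712


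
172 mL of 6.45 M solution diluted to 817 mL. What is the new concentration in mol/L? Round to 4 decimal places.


Dilution: M1*V1 = M2*V2, solve for M2.
M2 = M1*V1 / V2
M2 = 6.45 * 172 / 817
M2 = 1109.4 / 817
M2 = 1.35789474 mol/L, rounded to 4 dp:

1.3579 mol/L


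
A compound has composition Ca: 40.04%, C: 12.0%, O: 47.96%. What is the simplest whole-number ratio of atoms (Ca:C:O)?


Assume 100 g of compound, divide each mass% by atomic mass to get moles, then normalize by the smallest to get a raw atom ratio.
Moles per 100 g: Ca: 40.04/40.078 = 0.9991, C: 12.0/12.011 = 0.9991, O: 47.96/15.999 = 2.9977
Raw ratio (divide by min = 0.9991): Ca: 1.0, C: 1.0, O: 3.001
Multiply by 1 to clear fractions: Ca: 1.0 ~= 1, C: 1.0 ~= 1, O: 3.001 ~= 3
Reduce by GCD to get the simplest whole-number ratio:

1:1:3


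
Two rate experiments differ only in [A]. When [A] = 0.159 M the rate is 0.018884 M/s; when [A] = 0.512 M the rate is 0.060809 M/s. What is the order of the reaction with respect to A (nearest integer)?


Rate is proportional to [A]^n, so rate2/rate1 = ([A]2/[A]1)^n. Take logs to solve for n.
rate2/rate1 = 0.060809 / 0.018884 = 3.2201
[A]2/[A]1 = 0.512 / 0.159 = 3.2201
n = ln(3.2201) / ln(3.2201) = 1.0
Nearest integer order:

1


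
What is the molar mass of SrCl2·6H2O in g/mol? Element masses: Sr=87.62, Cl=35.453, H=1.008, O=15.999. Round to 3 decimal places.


M = sum(count * atomic_mass) over atoms.
M = 1*87.62 + 2*35.453 + 12*1.008 + 6*15.999
M = 87.62 + 70.906 + 12.096 + 95.994
M = 266.616 g/mol, rounded to 3 dp:

266.616 g/mol


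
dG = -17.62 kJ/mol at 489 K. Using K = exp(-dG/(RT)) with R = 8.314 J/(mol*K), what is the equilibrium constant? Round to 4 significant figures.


dG is in kJ/mol; multiply by 1000 to match R in J/(mol*K).
RT = 8.314 * 489 = 4065.546 J/mol
exponent = -dG*1000 / (RT) = -(-17.62*1000) / 4065.546 = 4.33398122
K = exp(4.33398122)
K = 76.24724, rounded to 4 significant figures:

76.25


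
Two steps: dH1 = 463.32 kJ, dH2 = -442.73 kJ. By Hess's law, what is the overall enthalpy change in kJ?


Hess's law: enthalpy is a state function, so add the step enthalpies.
dH_total = dH1 + dH2 = 463.32 + (-442.73)
dH_total = 20.59 kJ:

20.59 kJ


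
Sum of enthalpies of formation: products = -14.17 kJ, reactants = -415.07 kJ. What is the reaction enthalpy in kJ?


dH_rxn = sum(dH_f products) - sum(dH_f reactants)
dH_rxn = -14.17 - (-415.07)
dH_rxn = 400.9 kJ:

400.90 kJ


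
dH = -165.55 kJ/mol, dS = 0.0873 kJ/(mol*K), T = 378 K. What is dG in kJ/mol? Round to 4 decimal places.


Gibbs: dG = dH - T*dS (consistent units, dS already in kJ/(mol*K)).
T*dS = 378 * 0.0873 = 32.9994
dG = -165.55 - (32.9994)
dG = -198.5494 kJ/mol, rounded to 4 dp:

-198.5494 kJ/mol


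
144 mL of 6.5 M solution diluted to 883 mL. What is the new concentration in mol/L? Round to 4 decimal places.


Dilution: M1*V1 = M2*V2, solve for M2.
M2 = M1*V1 / V2
M2 = 6.5 * 144 / 883
M2 = 936.0 / 883
M2 = 1.06002265 mol/L, rounded to 4 dp:

1.0600 mol/L


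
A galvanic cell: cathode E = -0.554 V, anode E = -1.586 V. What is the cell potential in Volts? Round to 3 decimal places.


Standard cell potential: E_cell = E_cathode - E_anode.
E_cell = -0.554 - (-1.586)
E_cell = 1.032 V, rounded to 3 dp:

1.032 V


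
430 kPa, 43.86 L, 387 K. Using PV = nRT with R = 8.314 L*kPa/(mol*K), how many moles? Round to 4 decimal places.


PV = nRT, solve for n = PV / (RT).
PV = 430 * 43.86 = 18859.8
RT = 8.314 * 387 = 3217.518
n = 18859.8 / 3217.518
n = 5.86159891 mol, rounded to 4 dp:

5.8616 mol


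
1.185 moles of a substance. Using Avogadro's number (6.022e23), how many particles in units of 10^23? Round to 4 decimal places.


N = n * NA, then divide by 1e23 for the requested units.
N / 1e23 = n * 6.022
N / 1e23 = 1.185 * 6.022
N / 1e23 = 7.13607, rounded to 4 dp:

7.1361


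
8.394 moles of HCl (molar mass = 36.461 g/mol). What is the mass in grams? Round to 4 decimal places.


mass = n * M
mass = 8.394 * 36.461
mass = 306.053634 g, rounded to 4 dp:

306.0536 g


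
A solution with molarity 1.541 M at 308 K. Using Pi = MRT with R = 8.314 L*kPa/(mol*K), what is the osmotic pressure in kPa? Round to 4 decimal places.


Osmotic pressure (van't Hoff): Pi = M*R*T.
RT = 8.314 * 308 = 2560.712
Pi = 1.541 * 2560.712
Pi = 3946.057192 kPa, rounded to 4 dp:

3946.0572 kPa


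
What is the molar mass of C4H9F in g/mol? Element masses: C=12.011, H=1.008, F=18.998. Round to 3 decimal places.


M = sum(count * atomic_mass) over atoms.
M = 4*12.011 + 9*1.008 + 1*18.998
M = 48.044 + 9.072 + 18.998
M = 76.114 g/mol, rounded to 3 dp:

76.114 g/mol


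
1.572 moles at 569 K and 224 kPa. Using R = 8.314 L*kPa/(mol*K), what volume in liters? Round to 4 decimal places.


PV = nRT, solve for V = nRT / P.
nRT = 1.572 * 8.314 * 569 = 7436.607
V = 7436.607 / 224
V = 33.19913839 L, rounded to 4 dp:

33.1991 L


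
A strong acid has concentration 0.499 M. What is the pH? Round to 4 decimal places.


A strong acid dissociates completely, so [H+] equals the given concentration.
pH = -log10([H+]) = -log10(0.499)
pH = 0.30189945, rounded to 4 dp:

0.3019


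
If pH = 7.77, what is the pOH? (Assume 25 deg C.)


At 25 deg C, pH + pOH = 14.
pOH = 14 - pH = 14 - 7.77
pOH = 6.23:

6.23


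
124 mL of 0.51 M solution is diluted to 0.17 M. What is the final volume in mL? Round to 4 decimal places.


Dilution: M1*V1 = M2*V2, solve for V2.
V2 = M1*V1 / M2
V2 = 0.51 * 124 / 0.17
V2 = 63.24 / 0.17
V2 = 372.0 mL, rounded to 4 dp:

372.0000 mL


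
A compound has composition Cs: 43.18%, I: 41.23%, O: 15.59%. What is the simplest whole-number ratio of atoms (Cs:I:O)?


Assume 100 g of compound, divide each mass% by atomic mass to get moles, then normalize by the smallest to get a raw atom ratio.
Moles per 100 g: Cs: 43.18/132.905 = 0.3249, I: 41.23/126.904 = 0.3249, O: 15.59/15.999 = 0.9744
Raw ratio (divide by min = 0.3249): Cs: 1.0, I: 1.0, O: 2.999
Multiply by 1 to clear fractions: Cs: 1.0 ~= 1, I: 1.0 ~= 1, O: 2.999 ~= 3
Reduce by GCD to get the simplest whole-number ratio:

1:1:3


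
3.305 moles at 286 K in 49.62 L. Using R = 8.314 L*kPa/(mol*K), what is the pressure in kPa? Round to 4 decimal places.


PV = nRT, solve for P = nRT / V.
nRT = 3.305 * 8.314 * 286 = 7858.6422
P = 7858.6422 / 49.62
P = 158.37650544 kPa, rounded to 4 dp:

158.3765 kPa


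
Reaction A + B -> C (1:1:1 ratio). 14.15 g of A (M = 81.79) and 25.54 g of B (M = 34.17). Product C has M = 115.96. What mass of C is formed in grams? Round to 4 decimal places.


Find moles of each reactant; the smaller value is the limiting reagent in a 1:1:1 reaction, so moles_C equals moles of the limiter.
n_A = mass_A / M_A = 14.15 / 81.79 = 0.173004 mol
n_B = mass_B / M_B = 25.54 / 34.17 = 0.747439 mol
Limiting reagent: A (smaller), n_limiting = 0.173004 mol
mass_C = n_limiting * M_C = 0.173004 * 115.96
mass_C = 20.06154384 g, rounded to 4 dp:

20.0615 g


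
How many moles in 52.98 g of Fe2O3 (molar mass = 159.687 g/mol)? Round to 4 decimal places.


n = mass / M
n = 52.98 / 159.687
n = 0.33177403 mol, rounded to 4 dp:

0.3318 mol


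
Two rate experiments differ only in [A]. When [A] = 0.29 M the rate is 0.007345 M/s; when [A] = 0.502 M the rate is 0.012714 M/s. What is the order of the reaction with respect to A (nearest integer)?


Rate is proportional to [A]^n, so rate2/rate1 = ([A]2/[A]1)^n. Take logs to solve for n.
rate2/rate1 = 0.012714 / 0.007345 = 1.731
[A]2/[A]1 = 0.502 / 0.29 = 1.731
n = ln(1.731) / ln(1.731) = 1.0
Nearest integer order:

1


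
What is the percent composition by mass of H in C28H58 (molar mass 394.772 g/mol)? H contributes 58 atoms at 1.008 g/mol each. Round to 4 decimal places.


pct = 100 * (n_elem * M_elem) / M_total
mass_contribution = 58 * 1.008 = 58.464 g/mol
pct = 100 * 58.464 / 394.772
pct = 14.80956096 %, rounded to 4 dp:

14.8096 %


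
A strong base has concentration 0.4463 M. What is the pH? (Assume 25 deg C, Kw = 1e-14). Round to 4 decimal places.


A strong base dissociates completely, so [OH-] equals the given concentration.
pOH = -log10([OH-]) = -log10(0.4463) = 0.350373
pH = 14 - pOH = 14 - 0.350373
pH = 13.649627, rounded to 4 dp:

13.6496


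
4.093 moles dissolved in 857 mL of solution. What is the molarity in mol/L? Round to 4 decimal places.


Convert volume to liters: V_L = V_mL / 1000.
V_L = 857 / 1000 = 0.857 L
M = n / V_L = 4.093 / 0.857
M = 4.77596266 mol/L, rounded to 4 dp:

4.7760 mol/L


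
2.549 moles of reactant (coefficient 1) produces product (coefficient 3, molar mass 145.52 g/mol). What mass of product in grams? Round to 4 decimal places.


Use the coefficient ratio to convert reactant moles to product moles, then multiply by the product's molar mass.
moles_P = moles_R * (coeff_P / coeff_R) = 2.549 * (3/1) = 7.647
mass_P = moles_P * M_P = 7.647 * 145.52
mass_P = 1112.79144 g, rounded to 4 dp:

1112.7914 g


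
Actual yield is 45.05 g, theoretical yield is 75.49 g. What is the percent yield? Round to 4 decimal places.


% yield = 100 * actual / theoretical
% yield = 100 * 45.05 / 75.49
% yield = 59.67677838 %, rounded to 4 dp:

59.6768 %


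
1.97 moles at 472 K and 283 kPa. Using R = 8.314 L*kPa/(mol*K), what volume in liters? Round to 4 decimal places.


PV = nRT, solve for V = nRT / P.
nRT = 1.97 * 8.314 * 472 = 7730.6898
V = 7730.6898 / 283
V = 27.31692509 L, rounded to 4 dp:

27.3169 L


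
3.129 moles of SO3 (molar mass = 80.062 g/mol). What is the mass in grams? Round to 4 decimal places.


mass = n * M
mass = 3.129 * 80.062
mass = 250.513998 g, rounded to 4 dp:

250.5140 g


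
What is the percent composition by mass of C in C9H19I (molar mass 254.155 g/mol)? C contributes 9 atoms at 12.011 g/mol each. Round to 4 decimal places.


pct = 100 * (n_elem * M_elem) / M_total
mass_contribution = 9 * 12.011 = 108.099 g/mol
pct = 100 * 108.099 / 254.155
pct = 42.53270642 %, rounded to 4 dp:

42.5327 %


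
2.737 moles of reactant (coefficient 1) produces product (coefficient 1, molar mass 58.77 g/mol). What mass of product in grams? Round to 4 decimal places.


Use the coefficient ratio to convert reactant moles to product moles, then multiply by the product's molar mass.
moles_P = moles_R * (coeff_P / coeff_R) = 2.737 * (1/1) = 2.737
mass_P = moles_P * M_P = 2.737 * 58.77
mass_P = 160.85349 g, rounded to 4 dp:

160.8535 g


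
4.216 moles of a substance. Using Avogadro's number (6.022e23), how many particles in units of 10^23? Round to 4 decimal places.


N = n * NA, then divide by 1e23 for the requested units.
N / 1e23 = n * 6.022
N / 1e23 = 4.216 * 6.022
N / 1e23 = 25.388752, rounded to 4 dp:

25.3888


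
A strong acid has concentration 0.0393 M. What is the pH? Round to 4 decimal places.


A strong acid dissociates completely, so [H+] equals the given concentration.
pH = -log10([H+]) = -log10(0.0393)
pH = 1.40560745, rounded to 4 dp:

1.4056


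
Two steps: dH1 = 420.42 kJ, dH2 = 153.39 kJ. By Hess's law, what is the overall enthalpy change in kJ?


Hess's law: enthalpy is a state function, so add the step enthalpies.
dH_total = dH1 + dH2 = 420.42 + (153.39)
dH_total = 573.81 kJ:

573.81 kJ


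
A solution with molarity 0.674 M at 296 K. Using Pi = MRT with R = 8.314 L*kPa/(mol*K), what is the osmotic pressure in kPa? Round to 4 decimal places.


Osmotic pressure (van't Hoff): Pi = M*R*T.
RT = 8.314 * 296 = 2460.944
Pi = 0.674 * 2460.944
Pi = 1658.676256 kPa, rounded to 4 dp:

1658.6763 kPa


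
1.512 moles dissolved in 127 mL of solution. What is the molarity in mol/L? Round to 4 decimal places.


Convert volume to liters: V_L = V_mL / 1000.
V_L = 127 / 1000 = 0.127 L
M = n / V_L = 1.512 / 0.127
M = 11.90551181 mol/L, rounded to 4 dp:

11.9055 mol/L


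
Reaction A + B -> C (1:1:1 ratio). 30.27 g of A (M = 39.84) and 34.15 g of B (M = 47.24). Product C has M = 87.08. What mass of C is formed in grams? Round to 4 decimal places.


Find moles of each reactant; the smaller value is the limiting reagent in a 1:1:1 reaction, so moles_C equals moles of the limiter.
n_A = mass_A / M_A = 30.27 / 39.84 = 0.759789 mol
n_B = mass_B / M_B = 34.15 / 47.24 = 0.722904 mol
Limiting reagent: B (smaller), n_limiting = 0.722904 mol
mass_C = n_limiting * M_C = 0.722904 * 87.08
mass_C = 62.95048032 g, rounded to 4 dp:

62.9505 g


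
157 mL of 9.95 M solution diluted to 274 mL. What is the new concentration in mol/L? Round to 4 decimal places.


Dilution: M1*V1 = M2*V2, solve for M2.
M2 = M1*V1 / V2
M2 = 9.95 * 157 / 274
M2 = 1562.15 / 274
M2 = 5.70127737 mol/L, rounded to 4 dp:

5.7013 mol/L


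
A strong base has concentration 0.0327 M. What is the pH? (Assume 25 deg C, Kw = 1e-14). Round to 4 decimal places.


A strong base dissociates completely, so [OH-] equals the given concentration.
pOH = -log10([OH-]) = -log10(0.0327) = 1.485452
pH = 14 - pOH = 14 - 1.485452
pH = 12.514548, rounded to 4 dp:

12.5145


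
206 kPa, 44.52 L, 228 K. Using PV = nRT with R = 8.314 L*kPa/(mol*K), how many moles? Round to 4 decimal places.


PV = nRT, solve for n = PV / (RT).
PV = 206 * 44.52 = 9171.12
RT = 8.314 * 228 = 1895.592
n = 9171.12 / 1895.592
n = 4.83812972 mol, rounded to 4 dp:

4.8381 mol


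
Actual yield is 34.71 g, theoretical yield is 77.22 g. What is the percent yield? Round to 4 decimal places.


% yield = 100 * actual / theoretical
% yield = 100 * 34.71 / 77.22
% yield = 44.94949495 %, rounded to 4 dp:

44.9495 %


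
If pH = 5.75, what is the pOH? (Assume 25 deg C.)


At 25 deg C, pH + pOH = 14.
pOH = 14 - pH = 14 - 5.75
pOH = 8.25:

8.25


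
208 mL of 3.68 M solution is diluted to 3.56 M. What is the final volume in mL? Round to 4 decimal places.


Dilution: M1*V1 = M2*V2, solve for V2.
V2 = M1*V1 / M2
V2 = 3.68 * 208 / 3.56
V2 = 765.44 / 3.56
V2 = 215.01123596 mL, rounded to 4 dp:

215.0112 mL


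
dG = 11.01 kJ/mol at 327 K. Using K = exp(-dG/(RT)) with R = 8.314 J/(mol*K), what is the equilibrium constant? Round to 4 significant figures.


dG is in kJ/mol; multiply by 1000 to match R in J/(mol*K).
RT = 8.314 * 327 = 2718.678 J/mol
exponent = -dG*1000 / (RT) = -(11.01*1000) / 2718.678 = -4.04976242
K = exp(-4.04976242)
K = 0.017426514, rounded to 4 significant figures:

0.01743


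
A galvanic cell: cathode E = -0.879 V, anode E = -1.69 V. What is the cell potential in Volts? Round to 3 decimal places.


Standard cell potential: E_cell = E_cathode - E_anode.
E_cell = -0.879 - (-1.69)
E_cell = 0.811 V, rounded to 3 dp:

0.811 V


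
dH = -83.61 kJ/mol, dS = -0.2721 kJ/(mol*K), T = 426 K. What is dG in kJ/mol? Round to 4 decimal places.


Gibbs: dG = dH - T*dS (consistent units, dS already in kJ/(mol*K)).
T*dS = 426 * -0.2721 = -115.9146
dG = -83.61 - (-115.9146)
dG = 32.3046 kJ/mol, rounded to 4 dp:

32.3046 kJ/mol


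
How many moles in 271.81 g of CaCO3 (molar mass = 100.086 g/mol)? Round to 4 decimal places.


n = mass / M
n = 271.81 / 100.086
n = 2.71576444 mol, rounded to 4 dp:

2.7158 mol


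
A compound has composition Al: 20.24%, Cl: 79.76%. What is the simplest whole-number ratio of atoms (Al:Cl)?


Assume 100 g of compound, divide each mass% by atomic mass to get moles, then normalize by the smallest to get a raw atom ratio.
Moles per 100 g: Al: 20.24/26.982 = 0.7501, Cl: 79.76/35.453 = 2.2497
Raw ratio (divide by min = 0.7501): Al: 1.0, Cl: 2.999
Multiply by 1 to clear fractions: Al: 1.0 ~= 1, Cl: 2.999 ~= 3
Reduce by GCD to get the simplest whole-number ratio:

1:3


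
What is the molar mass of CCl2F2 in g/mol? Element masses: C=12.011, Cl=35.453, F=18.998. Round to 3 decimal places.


M = sum(count * atomic_mass) over atoms.
M = 1*12.011 + 2*35.453 + 2*18.998
M = 12.011 + 70.906 + 37.996
M = 120.913 g/mol, rounded to 3 dp:

120.913 g/mol


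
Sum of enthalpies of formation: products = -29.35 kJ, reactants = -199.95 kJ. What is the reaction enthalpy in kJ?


dH_rxn = sum(dH_f products) - sum(dH_f reactants)
dH_rxn = -29.35 - (-199.95)
dH_rxn = 170.6 kJ:

170.60 kJ


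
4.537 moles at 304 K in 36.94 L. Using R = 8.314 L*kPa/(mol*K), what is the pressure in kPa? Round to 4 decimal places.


PV = nRT, solve for P = nRT / V.
nRT = 4.537 * 8.314 * 304 = 11467.0679
P = 11467.0679 / 36.94
P = 310.42414456 kPa, rounded to 4 dp:

310.4241 kPa


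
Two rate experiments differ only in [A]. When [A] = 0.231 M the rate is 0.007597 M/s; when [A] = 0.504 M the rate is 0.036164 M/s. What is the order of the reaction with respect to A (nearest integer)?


Rate is proportional to [A]^n, so rate2/rate1 = ([A]2/[A]1)^n. Take logs to solve for n.
rate2/rate1 = 0.036164 / 0.007597 = 4.7603
[A]2/[A]1 = 0.504 / 0.231 = 2.1818
n = ln(4.7603) / ln(2.1818) = 2.0
Nearest integer order:

2


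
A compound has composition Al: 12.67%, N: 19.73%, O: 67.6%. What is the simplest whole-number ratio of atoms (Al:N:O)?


Assume 100 g of compound, divide each mass% by atomic mass to get moles, then normalize by the smallest to get a raw atom ratio.
Moles per 100 g: Al: 12.67/26.982 = 0.4696, N: 19.73/14.007 = 1.4086, O: 67.6/15.999 = 4.2253
Raw ratio (divide by min = 0.4696): Al: 1.0, N: 3.0, O: 8.998
Multiply by 1 to clear fractions: Al: 1.0 ~= 1, N: 3.0 ~= 3, O: 8.998 ~= 9
Reduce by GCD to get the simplest whole-number ratio:

1:3:9


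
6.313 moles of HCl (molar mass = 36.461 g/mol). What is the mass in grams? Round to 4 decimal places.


mass = n * M
mass = 6.313 * 36.461
mass = 230.178293 g, rounded to 4 dp:

230.1783 g


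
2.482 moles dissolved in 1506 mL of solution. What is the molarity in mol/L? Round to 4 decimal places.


Convert volume to liters: V_L = V_mL / 1000.
V_L = 1506 / 1000 = 1.506 L
M = n / V_L = 2.482 / 1.506
M = 1.64807437 mol/L, rounded to 4 dp:

1.6481 mol/L


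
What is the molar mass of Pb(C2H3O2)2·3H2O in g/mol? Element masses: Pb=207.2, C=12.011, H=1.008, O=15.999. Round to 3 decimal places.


M = sum(count * atomic_mass) over atoms.
M = 1*207.2 + 4*12.011 + 12*1.008 + 7*15.999
M = 207.2 + 48.044 + 12.096 + 111.993
M = 379.333 g/mol, rounded to 3 dp:

379.333 g/mol


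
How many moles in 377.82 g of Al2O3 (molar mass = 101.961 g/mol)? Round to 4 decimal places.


n = mass / M
n = 377.82 / 101.961
n = 3.70553447 mol, rounded to 4 dp:

3.7055 mol


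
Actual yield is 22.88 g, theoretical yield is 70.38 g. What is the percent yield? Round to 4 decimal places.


% yield = 100 * actual / theoretical
% yield = 100 * 22.88 / 70.38
% yield = 32.50923558 %, rounded to 4 dp:

32.5092 %


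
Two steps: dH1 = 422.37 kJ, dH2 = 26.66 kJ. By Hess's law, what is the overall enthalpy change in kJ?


Hess's law: enthalpy is a state function, so add the step enthalpies.
dH_total = dH1 + dH2 = 422.37 + (26.66)
dH_total = 449.03 kJ:

449.03 kJ


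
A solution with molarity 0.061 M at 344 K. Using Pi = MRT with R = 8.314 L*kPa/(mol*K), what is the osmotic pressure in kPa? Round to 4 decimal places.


Osmotic pressure (van't Hoff): Pi = M*R*T.
RT = 8.314 * 344 = 2860.016
Pi = 0.061 * 2860.016
Pi = 174.460976 kPa, rounded to 4 dp:

174.4610 kPa


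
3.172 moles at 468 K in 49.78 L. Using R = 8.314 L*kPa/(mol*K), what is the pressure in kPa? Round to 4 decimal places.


PV = nRT, solve for P = nRT / V.
nRT = 3.172 * 8.314 * 468 = 12342.0997
P = 12342.0997 / 49.78
P = 247.93289875 kPa, rounded to 4 dp:

247.9329 kPa


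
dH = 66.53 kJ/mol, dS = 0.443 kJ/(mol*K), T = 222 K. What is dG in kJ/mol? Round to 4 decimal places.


Gibbs: dG = dH - T*dS (consistent units, dS already in kJ/(mol*K)).
T*dS = 222 * 0.443 = 98.346
dG = 66.53 - (98.346)
dG = -31.816 kJ/mol, rounded to 4 dp:

-31.8160 kJ/mol


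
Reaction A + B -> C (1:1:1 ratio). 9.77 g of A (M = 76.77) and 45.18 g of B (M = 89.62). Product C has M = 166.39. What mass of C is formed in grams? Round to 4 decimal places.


Find moles of each reactant; the smaller value is the limiting reagent in a 1:1:1 reaction, so moles_C equals moles of the limiter.
n_A = mass_A / M_A = 9.77 / 76.77 = 0.127263 mol
n_B = mass_B / M_B = 45.18 / 89.62 = 0.504129 mol
Limiting reagent: A (smaller), n_limiting = 0.127263 mol
mass_C = n_limiting * M_C = 0.127263 * 166.39
mass_C = 21.17529057 g, rounded to 4 dp:

21.1753 g


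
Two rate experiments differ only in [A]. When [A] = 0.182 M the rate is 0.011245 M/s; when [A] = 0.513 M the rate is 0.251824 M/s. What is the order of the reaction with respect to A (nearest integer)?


Rate is proportional to [A]^n, so rate2/rate1 = ([A]2/[A]1)^n. Take logs to solve for n.
rate2/rate1 = 0.251824 / 0.011245 = 22.3943
[A]2/[A]1 = 0.513 / 0.182 = 2.8187
n = ln(22.3943) / ln(2.8187) = 3.0
Nearest integer order:

3


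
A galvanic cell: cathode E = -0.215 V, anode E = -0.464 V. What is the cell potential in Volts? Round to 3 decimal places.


Standard cell potential: E_cell = E_cathode - E_anode.
E_cell = -0.215 - (-0.464)
E_cell = 0.249 V, rounded to 3 dp:

0.249 V


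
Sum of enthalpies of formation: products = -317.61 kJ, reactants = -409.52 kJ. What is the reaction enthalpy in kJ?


dH_rxn = sum(dH_f products) - sum(dH_f reactants)
dH_rxn = -317.61 - (-409.52)
dH_rxn = 91.91 kJ:

91.91 kJ


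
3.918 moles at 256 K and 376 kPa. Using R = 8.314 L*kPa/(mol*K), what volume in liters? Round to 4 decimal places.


PV = nRT, solve for V = nRT / P.
nRT = 3.918 * 8.314 * 256 = 8339.0085
V = 8339.0085 / 376
V = 22.1782141 L, rounded to 4 dp:

22.1782 L


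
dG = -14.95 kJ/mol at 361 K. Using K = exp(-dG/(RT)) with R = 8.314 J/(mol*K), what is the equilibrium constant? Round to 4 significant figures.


dG is in kJ/mol; multiply by 1000 to match R in J/(mol*K).
RT = 8.314 * 361 = 3001.354 J/mol
exponent = -dG*1000 / (RT) = -(-14.95*1000) / 3001.354 = 4.9810852
K = exp(4.9810852)
K = 145.63234, rounded to 4 significant figures:

145.6


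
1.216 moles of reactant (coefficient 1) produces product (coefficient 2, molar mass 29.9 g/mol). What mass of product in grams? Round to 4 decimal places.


Use the coefficient ratio to convert reactant moles to product moles, then multiply by the product's molar mass.
moles_P = moles_R * (coeff_P / coeff_R) = 1.216 * (2/1) = 2.432
mass_P = moles_P * M_P = 2.432 * 29.9
mass_P = 72.7168 g, rounded to 4 dp:

72.7168 g


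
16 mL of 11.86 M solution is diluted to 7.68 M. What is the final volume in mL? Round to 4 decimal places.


Dilution: M1*V1 = M2*V2, solve for V2.
V2 = M1*V1 / M2
V2 = 11.86 * 16 / 7.68
V2 = 189.76 / 7.68
V2 = 24.70833333 mL, rounded to 4 dp:

24.7083 mL


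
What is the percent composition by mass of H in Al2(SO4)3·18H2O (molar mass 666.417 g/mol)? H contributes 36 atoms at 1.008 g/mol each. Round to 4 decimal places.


pct = 100 * (n_elem * M_elem) / M_total
mass_contribution = 36 * 1.008 = 36.288 g/mol
pct = 100 * 36.288 / 666.417
pct = 5.44523924 %, rounded to 4 dp:

5.4452 %


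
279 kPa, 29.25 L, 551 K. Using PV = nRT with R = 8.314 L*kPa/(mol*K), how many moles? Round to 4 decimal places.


PV = nRT, solve for n = PV / (RT).
PV = 279 * 29.25 = 8160.75
RT = 8.314 * 551 = 4581.014
n = 8160.75 / 4581.014
n = 1.78142874 mol, rounded to 4 dp:

1.7814 mol


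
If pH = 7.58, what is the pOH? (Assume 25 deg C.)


At 25 deg C, pH + pOH = 14.
pOH = 14 - pH = 14 - 7.58
pOH = 6.42:

6.42


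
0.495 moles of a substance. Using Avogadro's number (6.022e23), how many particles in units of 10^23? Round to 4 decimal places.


N = n * NA, then divide by 1e23 for the requested units.
N / 1e23 = n * 6.022
N / 1e23 = 0.495 * 6.022
N / 1e23 = 2.98089, rounded to 4 dp:

2.9809


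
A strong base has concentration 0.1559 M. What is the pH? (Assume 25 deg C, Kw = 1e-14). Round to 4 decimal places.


A strong base dissociates completely, so [OH-] equals the given concentration.
pOH = -log10([OH-]) = -log10(0.1559) = 0.807154
pH = 14 - pOH = 14 - 0.807154
pH = 13.192846, rounded to 4 dp:

13.1928


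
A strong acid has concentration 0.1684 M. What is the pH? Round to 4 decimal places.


A strong acid dissociates completely, so [H+] equals the given concentration.
pH = -log10([H+]) = -log10(0.1684)
pH = 0.77365791, rounded to 4 dp:

0.7737


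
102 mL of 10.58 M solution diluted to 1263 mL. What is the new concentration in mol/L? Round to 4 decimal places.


Dilution: M1*V1 = M2*V2, solve for M2.
M2 = M1*V1 / V2
M2 = 10.58 * 102 / 1263
M2 = 1079.16 / 1263
M2 = 0.85444181 mol/L, rounded to 4 dp:

0.8544 mol/L


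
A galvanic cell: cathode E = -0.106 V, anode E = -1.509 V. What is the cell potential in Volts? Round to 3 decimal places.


Standard cell potential: E_cell = E_cathode - E_anode.
E_cell = -0.106 - (-1.509)
E_cell = 1.403 V, rounded to 3 dp:

1.403 V


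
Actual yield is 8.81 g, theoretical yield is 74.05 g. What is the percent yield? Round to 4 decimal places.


% yield = 100 * actual / theoretical
% yield = 100 * 8.81 / 74.05
% yield = 11.89736664 %, rounded to 4 dp:

11.8974 %


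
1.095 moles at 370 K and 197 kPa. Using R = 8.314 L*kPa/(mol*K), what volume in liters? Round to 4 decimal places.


PV = nRT, solve for V = nRT / P.
nRT = 1.095 * 8.314 * 370 = 3368.4171
V = 3368.4171 / 197
V = 17.09856396 L, rounded to 4 dp:

17.0986 L


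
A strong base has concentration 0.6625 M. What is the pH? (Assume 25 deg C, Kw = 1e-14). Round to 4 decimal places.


A strong base dissociates completely, so [OH-] equals the given concentration.
pOH = -log10([OH-]) = -log10(0.6625) = 0.178814
pH = 14 - pOH = 14 - 0.178814
pH = 13.821186, rounded to 4 dp:

13.8212


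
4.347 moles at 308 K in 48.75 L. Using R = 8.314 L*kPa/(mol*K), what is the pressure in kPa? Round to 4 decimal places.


PV = nRT, solve for P = nRT / V.
nRT = 4.347 * 8.314 * 308 = 11131.4151
P = 11131.4151 / 48.75
P = 228.33672 kPa, rounded to 4 dp:

228.3367 kPa


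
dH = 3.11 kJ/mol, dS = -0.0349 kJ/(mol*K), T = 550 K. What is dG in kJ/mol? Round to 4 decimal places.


Gibbs: dG = dH - T*dS (consistent units, dS already in kJ/(mol*K)).
T*dS = 550 * -0.0349 = -19.195
dG = 3.11 - (-19.195)
dG = 22.305 kJ/mol, rounded to 4 dp:

22.3050 kJ/mol


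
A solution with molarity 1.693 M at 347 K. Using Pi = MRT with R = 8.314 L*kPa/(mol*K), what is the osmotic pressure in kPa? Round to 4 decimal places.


Osmotic pressure (van't Hoff): Pi = M*R*T.
RT = 8.314 * 347 = 2884.958
Pi = 1.693 * 2884.958
Pi = 4884.233894 kPa, rounded to 4 dp:

4884.2339 kPa


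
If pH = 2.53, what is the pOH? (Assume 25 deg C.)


At 25 deg C, pH + pOH = 14.
pOH = 14 - pH = 14 - 2.53
pOH = 11.47:

11.47


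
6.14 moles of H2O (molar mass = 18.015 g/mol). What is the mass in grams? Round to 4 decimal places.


mass = n * M
mass = 6.14 * 18.015
mass = 110.6121 g, rounded to 4 dp:

110.6121 g


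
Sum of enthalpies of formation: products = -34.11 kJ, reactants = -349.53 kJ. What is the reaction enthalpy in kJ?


dH_rxn = sum(dH_f products) - sum(dH_f reactants)
dH_rxn = -34.11 - (-349.53)
dH_rxn = 315.42 kJ:

315.42 kJ


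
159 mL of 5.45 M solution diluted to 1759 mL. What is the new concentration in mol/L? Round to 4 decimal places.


Dilution: M1*V1 = M2*V2, solve for M2.
M2 = M1*V1 / V2
M2 = 5.45 * 159 / 1759
M2 = 866.55 / 1759
M2 = 0.49263786 mol/L, rounded to 4 dp:

0.4926 mol/L


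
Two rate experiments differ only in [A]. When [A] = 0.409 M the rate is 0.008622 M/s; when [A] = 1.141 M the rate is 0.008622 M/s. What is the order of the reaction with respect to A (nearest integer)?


Rate is proportional to [A]^n, so rate2/rate1 = ([A]2/[A]1)^n. Take logs to solve for n.
rate2/rate1 = 0.008622 / 0.008622 = 1.0
[A]2/[A]1 = 1.141 / 0.409 = 2.7897
n = ln(1.0) / ln(2.7897) = 0.0
Nearest integer order:

0


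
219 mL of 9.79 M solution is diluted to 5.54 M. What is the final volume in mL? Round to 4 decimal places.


Dilution: M1*V1 = M2*V2, solve for V2.
V2 = M1*V1 / M2
V2 = 9.79 * 219 / 5.54
V2 = 2144.01 / 5.54
V2 = 387.00541516 mL, rounded to 4 dp:

387.0054 mL


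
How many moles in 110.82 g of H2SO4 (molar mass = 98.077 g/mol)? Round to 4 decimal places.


n = mass / M
n = 110.82 / 98.077
n = 1.12992853 mol, rounded to 4 dp:

1.1299 mol


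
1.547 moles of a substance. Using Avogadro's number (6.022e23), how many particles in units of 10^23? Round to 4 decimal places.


N = n * NA, then divide by 1e23 for the requested units.
N / 1e23 = n * 6.022
N / 1e23 = 1.547 * 6.022
N / 1e23 = 9.316034, rounded to 4 dp:

9.3160


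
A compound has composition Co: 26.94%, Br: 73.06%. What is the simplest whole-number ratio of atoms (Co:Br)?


Assume 100 g of compound, divide each mass% by atomic mass to get moles, then normalize by the smallest to get a raw atom ratio.
Moles per 100 g: Co: 26.94/58.933 = 0.4571, Br: 73.06/79.904 = 0.9143
Raw ratio (divide by min = 0.4571): Co: 1.0, Br: 2.0
Multiply by 1 to clear fractions: Co: 1.0 ~= 1, Br: 2.0 ~= 2
Reduce by GCD to get the simplest whole-number ratio:

1:2


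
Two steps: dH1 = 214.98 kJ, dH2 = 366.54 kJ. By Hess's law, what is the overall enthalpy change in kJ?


Hess's law: enthalpy is a state function, so add the step enthalpies.
dH_total = dH1 + dH2 = 214.98 + (366.54)
dH_total = 581.52 kJ:

581.52 kJ


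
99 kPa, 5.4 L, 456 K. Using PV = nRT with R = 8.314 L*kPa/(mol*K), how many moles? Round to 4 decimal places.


PV = nRT, solve for n = PV / (RT).
PV = 99 * 5.4 = 534.6
RT = 8.314 * 456 = 3791.184
n = 534.6 / 3791.184
n = 0.14101136 mol, rounded to 4 dp:

0.1410 mol


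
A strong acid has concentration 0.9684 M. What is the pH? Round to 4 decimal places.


A strong acid dissociates completely, so [H+] equals the given concentration.
pH = -log10([H+]) = -log10(0.9684)
pH = 0.01394522, rounded to 4 dp:

0.0139


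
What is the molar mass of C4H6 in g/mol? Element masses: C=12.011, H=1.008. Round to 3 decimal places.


M = sum(count * atomic_mass) over atoms.
M = 4*12.011 + 6*1.008
M = 48.044 + 6.048
M = 54.092 g/mol, rounded to 3 dp:

54.092 g/mol


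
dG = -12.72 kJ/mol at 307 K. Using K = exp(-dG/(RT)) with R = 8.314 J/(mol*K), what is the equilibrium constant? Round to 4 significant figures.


dG is in kJ/mol; multiply by 1000 to match R in J/(mol*K).
RT = 8.314 * 307 = 2552.398 J/mol
exponent = -dG*1000 / (RT) = -(-12.72*1000) / 2552.398 = 4.9835488
K = exp(4.9835488)
K = 145.99156, rounded to 4 significant figures:

146.0


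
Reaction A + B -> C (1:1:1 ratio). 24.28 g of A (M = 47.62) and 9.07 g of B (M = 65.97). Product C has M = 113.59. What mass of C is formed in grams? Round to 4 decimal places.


Find moles of each reactant; the smaller value is the limiting reagent in a 1:1:1 reaction, so moles_C equals moles of the limiter.
n_A = mass_A / M_A = 24.28 / 47.62 = 0.50987 mol
n_B = mass_B / M_B = 9.07 / 65.97 = 0.137487 mol
Limiting reagent: B (smaller), n_limiting = 0.137487 mol
mass_C = n_limiting * M_C = 0.137487 * 113.59
mass_C = 15.61714833 g, rounded to 4 dp:

15.6171 g


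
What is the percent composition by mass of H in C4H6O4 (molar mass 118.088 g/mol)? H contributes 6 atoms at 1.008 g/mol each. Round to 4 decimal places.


pct = 100 * (n_elem * M_elem) / M_total
mass_contribution = 6 * 1.008 = 6.048 g/mol
pct = 100 * 6.048 / 118.088
pct = 5.12160423 %, rounded to 4 dp:

5.1216 %


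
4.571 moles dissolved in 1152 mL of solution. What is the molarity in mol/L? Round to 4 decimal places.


Convert volume to liters: V_L = V_mL / 1000.
V_L = 1152 / 1000 = 1.152 L
M = n / V_L = 4.571 / 1.152
M = 3.96788194 mol/L, rounded to 4 dp:

3.9679 mol/L


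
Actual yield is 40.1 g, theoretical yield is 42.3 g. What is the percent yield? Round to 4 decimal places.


% yield = 100 * actual / theoretical
% yield = 100 * 40.1 / 42.3
% yield = 94.79905437 %, rounded to 4 dp:

94.7991 %


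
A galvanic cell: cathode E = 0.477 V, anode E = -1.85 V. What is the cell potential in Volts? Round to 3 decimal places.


Standard cell potential: E_cell = E_cathode - E_anode.
E_cell = 0.477 - (-1.85)
E_cell = 2.327 V, rounded to 3 dp:

2.327 V


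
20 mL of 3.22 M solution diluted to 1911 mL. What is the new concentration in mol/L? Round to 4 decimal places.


Dilution: M1*V1 = M2*V2, solve for M2.
M2 = M1*V1 / V2
M2 = 3.22 * 20 / 1911
M2 = 64.4 / 1911
M2 = 0.03369963 mol/L, rounded to 4 dp:

0.0337 mol/L


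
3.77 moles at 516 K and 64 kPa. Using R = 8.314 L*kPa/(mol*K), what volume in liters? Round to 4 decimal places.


PV = nRT, solve for V = nRT / P.
nRT = 3.77 * 8.314 * 516 = 16173.3905
V = 16173.3905 / 64
V = 252.70922656 L, rounded to 4 dp:

252.7092 L


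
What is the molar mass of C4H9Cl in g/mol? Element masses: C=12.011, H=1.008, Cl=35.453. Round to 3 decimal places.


M = sum(count * atomic_mass) over atoms.
M = 4*12.011 + 9*1.008 + 1*35.453
M = 48.044 + 9.072 + 35.453
M = 92.569 g/mol, rounded to 3 dp:

92.569 g/mol
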